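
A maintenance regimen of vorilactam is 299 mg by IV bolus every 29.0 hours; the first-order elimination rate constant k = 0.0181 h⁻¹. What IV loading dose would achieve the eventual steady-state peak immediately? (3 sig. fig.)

732 mg

Accumulation ratio R = 1 / (1 − e^(−kτ)) = 1 / (1 − e^(−0.01810×29.0)) = 1 / (1 − 0.5916) = 2.449
Loading dose = maintenance dose × R = 299 × 2.449 ≈ 732 mg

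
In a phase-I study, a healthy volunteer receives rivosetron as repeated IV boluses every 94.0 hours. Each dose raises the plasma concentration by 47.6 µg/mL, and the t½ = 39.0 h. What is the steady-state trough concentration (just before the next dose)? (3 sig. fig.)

11.0 µg/mL

k = ln 2 / 39.0 = 0.01777 h⁻¹
Fraction remaining after one interval: e^(−kτ) = e^(−0.01777 × 94.0) = 0.1881
R = 1 / (1 − 0.1881) = 1.232
Css,max = 47.6 × 1.232 = 58.63 µg/mL
Css,min = Css,max × e^(−kτ) = 58.63 × 0.1881 ≈ 11.0 µg/mL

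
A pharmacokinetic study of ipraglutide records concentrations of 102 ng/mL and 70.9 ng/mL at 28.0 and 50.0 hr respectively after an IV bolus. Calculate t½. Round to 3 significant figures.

41.9 hours

k = ln(C₁/C₂) / (t₂ − t₁) = ln(102/70.9) / (50.0 − 28.0)
  = 0.3637 / 22.00 = 0.01653 hr⁻¹
t½ = ln 2 / k = ln 2 / 0.01653 ≈ 41.9 hours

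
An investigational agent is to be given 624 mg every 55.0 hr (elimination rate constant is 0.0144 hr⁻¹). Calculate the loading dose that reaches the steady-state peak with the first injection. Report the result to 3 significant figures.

1140 mg

Accumulation ratio R = 1 / (1 − e^(−kτ)) = 1 / (1 − e^(−0.01440×55.0)) = 1 / (1 − 0.4529) = 1.828
Loading dose = maintenance dose × R = 624 × 1.828 ≈ 1140 mg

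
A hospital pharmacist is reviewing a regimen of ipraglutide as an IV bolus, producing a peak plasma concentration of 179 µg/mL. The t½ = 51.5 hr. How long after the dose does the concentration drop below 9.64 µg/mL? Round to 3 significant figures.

k = ln 2 / 51.5 = 0.01346 hr⁻¹
C(t) = C₀ e^(−kt)  ⇒  t = ln(C₀/C) / k
t = ln(179/9.64) / 0.01346 = 2.921 / 0.01346 ≈ 217 hours

217 hours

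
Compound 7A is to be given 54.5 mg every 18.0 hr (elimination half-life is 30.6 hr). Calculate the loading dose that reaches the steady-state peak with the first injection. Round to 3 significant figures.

k = ln 2 / 30.6 = 0.02265 hr⁻¹
Accumulation ratio R = 1 / (1 − e^(−kτ)) = 1 / (1 − e^(−0.02265×18.0)) = 1 / (1 − 0.6652) = 2.986
Loading dose = maintenance dose × R = 54.5 × 2.986 ≈ 163 mg

163 mg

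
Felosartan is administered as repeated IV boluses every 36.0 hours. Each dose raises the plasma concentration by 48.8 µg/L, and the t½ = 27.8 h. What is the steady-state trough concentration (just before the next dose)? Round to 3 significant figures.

33.6 µg/L

k = ln 2 / 27.8 = 0.02493 h⁻¹
Fraction remaining after one interval: e^(−kτ) = e^(−0.02493 × 36.0) = 0.4075
R = 1 / (1 − 0.4075) = 1.688
Css,max = 48.8 × 1.688 = 82.37 µg/L
Css,min = Css,max × e^(−kτ) = 82.37 × 0.4075 ≈ 33.6 µg/L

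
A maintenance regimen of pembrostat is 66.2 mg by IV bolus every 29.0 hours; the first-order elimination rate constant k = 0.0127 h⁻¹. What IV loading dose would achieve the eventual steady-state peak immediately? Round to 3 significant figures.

Accumulation ratio R = 1 / (1 − e^(−kτ)) = 1 / (1 − e^(−0.01270×29.0)) = 1 / (1 − 0.6919) = 3.246
Loading dose = maintenance dose × R = 66.2 × 3.246 ≈ 215 mg

215 mg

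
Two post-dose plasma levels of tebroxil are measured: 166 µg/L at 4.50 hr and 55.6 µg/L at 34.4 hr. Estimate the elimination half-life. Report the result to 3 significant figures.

18.9 hours

k = ln(C₁/C₂) / (t₂ − t₁) = ln(166/55.6) / (34.4 − 4.50)
  = 1.094 / 29.90 = 0.03658 hr⁻¹
t½ = ln 2 / k = ln 2 / 0.03658 ≈ 18.9 hours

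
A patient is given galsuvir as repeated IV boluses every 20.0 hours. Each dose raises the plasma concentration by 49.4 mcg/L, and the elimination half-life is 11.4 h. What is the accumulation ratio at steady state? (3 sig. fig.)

k = ln 2 / 11.4 = 0.06080 h⁻¹
Fraction remaining after one interval: e^(−kτ) = e^(−0.06080 × 20.0) = 0.2964
R = 1 / (1 − 0.2964) = 1 / 0.7036 ≈ 1.42

1.42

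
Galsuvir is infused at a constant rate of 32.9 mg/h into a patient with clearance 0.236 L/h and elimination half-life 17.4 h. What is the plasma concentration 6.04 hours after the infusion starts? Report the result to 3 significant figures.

Css = rate / CL = 32.9 / 0.236 = 139.4 mg/L
k = ln 2 / 17.4 = 0.03984 h⁻¹
C(t) = Css (1 − e^(−kt)) = 139.4 × (1 − e^(−0.2406)) = 139.4 × 0.2139 ≈ 29.8 mg/L

29.8 mg/L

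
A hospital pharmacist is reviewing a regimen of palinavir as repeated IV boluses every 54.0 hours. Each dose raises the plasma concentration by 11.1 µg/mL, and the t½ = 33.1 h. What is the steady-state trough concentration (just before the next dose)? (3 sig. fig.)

k = ln 2 / 33.1 = 0.02094 h⁻¹
Fraction remaining after one interval: e^(−kτ) = e^(−0.02094 × 54.0) = 0.3228
R = 1 / (1 − 0.3228) = 1.477
Css,max = 11.1 × 1.477 = 16.39 µg/mL
Css,min = Css,max × e^(−kτ) = 16.39 × 0.3228 ≈ 5.29 µg/mL

5.29 µg/mL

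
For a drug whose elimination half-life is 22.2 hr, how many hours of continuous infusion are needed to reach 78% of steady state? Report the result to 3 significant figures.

k = ln 2 / 22.2 = 0.03122 hr⁻¹
f = 1 − e^(−kt)  ⇒  t = −ln(1 − f) / k
t = −ln(1 − 0.78) / 0.03122 = 1.514 / 0.03122 ≈ 48.5 hours

48.5 hours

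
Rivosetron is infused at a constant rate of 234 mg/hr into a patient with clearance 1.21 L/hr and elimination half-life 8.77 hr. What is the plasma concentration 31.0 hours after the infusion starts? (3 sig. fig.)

Css = rate / CL = 234 / 1.21 = 193.4 µg/mL
k = ln 2 / 8.77 = 0.07904 hr⁻¹
C(t) = Css (1 − e^(−kt)) = 193.4 × (1 − e^(−2.450)) = 193.4 × 0.9137 ≈ 177 µg/mL

177 µg/mL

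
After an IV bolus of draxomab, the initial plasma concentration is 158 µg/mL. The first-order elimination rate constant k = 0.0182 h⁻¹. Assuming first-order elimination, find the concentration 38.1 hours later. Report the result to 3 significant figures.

79.0 µg/mL

C(t) = C₀ e^(−kt) = 158 × e^(−0.01820 × 38.1) = 158 × e^(−0.6934) = 158 × 0.4999 ≈ 79.0 µg/mL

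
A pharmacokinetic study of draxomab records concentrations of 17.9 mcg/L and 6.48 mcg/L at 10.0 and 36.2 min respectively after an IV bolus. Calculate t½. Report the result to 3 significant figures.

17.9 minutes

k = ln(C₁/C₂) / (t₂ − t₁) = ln(17.9/6.48) / (36.2 − 10.0)
  = 1.016 / 26.20 = 0.03878 min⁻¹
t½ = ln 2 / k = ln 2 / 0.03878 ≈ 17.9 minutes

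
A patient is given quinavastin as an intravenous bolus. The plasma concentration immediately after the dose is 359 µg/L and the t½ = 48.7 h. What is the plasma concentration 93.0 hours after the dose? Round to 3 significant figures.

k = ln 2 / 48.7 = 0.01423 h⁻¹
C(t) = C₀ e^(−kt) = 359 × e^(−0.01423 × 93.0) = 359 × e^(−1.324) = 359 × 0.2662 ≈ 95.6 µg/L

95.6 µg/L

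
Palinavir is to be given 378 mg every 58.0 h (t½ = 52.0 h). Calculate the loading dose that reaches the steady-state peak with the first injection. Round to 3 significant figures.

702 mg

k = ln 2 / 52.0 = 0.01333 h⁻¹
Accumulation ratio R = 1 / (1 − e^(−kτ)) = 1 / (1 − e^(−0.01333×58.0)) = 1 / (1 − 0.4616) = 1.857
Loading dose = maintenance dose × R = 378 × 1.857 ≈ 702 mg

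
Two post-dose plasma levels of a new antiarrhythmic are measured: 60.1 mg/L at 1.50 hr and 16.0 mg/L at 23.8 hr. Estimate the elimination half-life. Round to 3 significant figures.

k = ln(C₁/C₂) / (t₂ − t₁) = ln(60.1/16.0) / (23.8 − 1.50)
  = 1.323 / 22.30 = 0.05935 hr⁻¹
t½ = ln 2 / k = ln 2 / 0.05935 ≈ 11.7 hours

11.7 hours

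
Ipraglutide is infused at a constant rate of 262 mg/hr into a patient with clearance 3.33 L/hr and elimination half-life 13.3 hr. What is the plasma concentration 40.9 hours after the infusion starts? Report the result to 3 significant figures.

69.3 mg/L

Css = rate / CL = 262 / 3.33 = 78.68 mg/L
k = ln 2 / 13.3 = 0.05212 hr⁻¹
C(t) = Css (1 − e^(−kt)) = 78.68 × (1 − e^(−2.132)) = 78.68 × 0.8813 ≈ 69.3 mg/L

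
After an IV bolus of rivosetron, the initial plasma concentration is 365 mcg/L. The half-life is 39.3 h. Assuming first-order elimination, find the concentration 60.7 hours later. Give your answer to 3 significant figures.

125 mcg/L

k = ln 2 / 39.3 = 0.01764 h⁻¹
C(t) = C₀ e^(−kt) = 365 × e^(−0.01764 × 60.7) = 365 × e^(−1.071) = 365 × 0.3428 ≈ 125 mcg/L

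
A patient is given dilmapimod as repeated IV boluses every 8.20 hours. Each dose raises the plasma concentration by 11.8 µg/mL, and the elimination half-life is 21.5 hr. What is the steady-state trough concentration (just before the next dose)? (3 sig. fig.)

39.0 µg/mL

k = ln 2 / 21.5 = 0.03224 hr⁻¹
Fraction remaining after one interval: e^(−kτ) = e^(−0.03224 × 8.20) = 0.7677
R = 1 / (1 − 0.7677) = 4.305
Css,max = 11.8 × 4.305 = 50.80 µg/mL
Css,min = Css,max × e^(−kτ) = 50.80 × 0.7677 ≈ 39.0 µg/mL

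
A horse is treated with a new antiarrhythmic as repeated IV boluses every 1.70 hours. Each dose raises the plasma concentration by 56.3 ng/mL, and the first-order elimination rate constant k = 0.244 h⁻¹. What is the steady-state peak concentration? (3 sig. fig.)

Fraction remaining after one interval: e^(−kτ) = e^(−0.2440 × 1.70) = 0.6605
R = 1 / (1 − 0.6605) = 2.945
Css,max = 56.3 × 2.945 ≈ 166 ng/mL

166 ng/mL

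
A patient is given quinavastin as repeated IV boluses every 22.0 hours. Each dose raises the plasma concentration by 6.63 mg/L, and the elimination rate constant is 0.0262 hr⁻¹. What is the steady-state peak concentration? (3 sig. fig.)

15.1 mg/L

Fraction remaining after one interval: e^(−kτ) = e^(−0.02620 × 22.0) = 0.5619
R = 1 / (1 − 0.5619) = 2.283
Css,max = 6.63 × 2.283 ≈ 15.1 mg/L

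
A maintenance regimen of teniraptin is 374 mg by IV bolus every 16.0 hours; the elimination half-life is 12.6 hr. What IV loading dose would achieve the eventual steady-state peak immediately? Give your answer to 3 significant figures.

639 mg

k = ln 2 / 12.6 = 0.05501 hr⁻¹
Accumulation ratio R = 1 / (1 − e^(−kτ)) = 1 / (1 − e^(−0.05501×16.0)) = 1 / (1 − 0.4147) = 1.709
Loading dose = maintenance dose × R = 374 × 1.709 ≈ 639 mg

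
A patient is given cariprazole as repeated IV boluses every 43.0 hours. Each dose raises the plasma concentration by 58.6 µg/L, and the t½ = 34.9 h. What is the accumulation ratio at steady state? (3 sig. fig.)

1.74

k = ln 2 / 34.9 = 0.01986 h⁻¹
Fraction remaining after one interval: e^(−kτ) = e^(−0.01986 × 43.0) = 0.4257
R = 1 / (1 − 0.4257) = 1 / 0.5743 ≈ 1.74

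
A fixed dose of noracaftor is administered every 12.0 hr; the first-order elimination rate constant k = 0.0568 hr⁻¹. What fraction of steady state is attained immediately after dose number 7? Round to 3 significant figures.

0.992

f_n = 1 − e^(−nkτ) = 1 − e^(−7 × 0.05680 × 12.0) = 1 − e^(−4.771) = 1 − 0.008470 ≈ 0.992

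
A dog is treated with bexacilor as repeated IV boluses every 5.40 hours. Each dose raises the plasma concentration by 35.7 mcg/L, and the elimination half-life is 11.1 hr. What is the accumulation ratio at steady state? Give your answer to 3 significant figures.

3.49

k = ln 2 / 11.1 = 0.06245 hr⁻¹
Fraction remaining after one interval: e^(−kτ) = e^(−0.06245 × 5.40) = 0.7138
R = 1 / (1 − 0.7138) = 1 / 0.2862 ≈ 3.49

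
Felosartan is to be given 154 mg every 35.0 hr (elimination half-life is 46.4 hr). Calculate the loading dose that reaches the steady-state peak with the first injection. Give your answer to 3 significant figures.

k = ln 2 / 46.4 = 0.01494 hr⁻¹
Accumulation ratio R = 1 / (1 − e^(−kτ)) = 1 / (1 − e^(−0.01494×35.0)) = 1 / (1 − 0.5928) = 2.456
Loading dose = maintenance dose × R = 154 × 2.456 ≈ 378 mg

378 mg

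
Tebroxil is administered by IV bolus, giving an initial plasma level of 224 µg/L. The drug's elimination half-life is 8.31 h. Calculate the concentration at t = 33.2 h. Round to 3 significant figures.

14.0 µg/L

k = ln 2 / 8.31 = 0.08341 h⁻¹
33.2 h is 3.995 half-lives, so C = 224 × (1/2)^3.995 = 224 × 0.06271 ≈ 14.0 µg/L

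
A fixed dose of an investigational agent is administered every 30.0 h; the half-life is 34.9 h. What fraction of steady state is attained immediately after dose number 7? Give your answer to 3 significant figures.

k = ln 2 / 34.9 = 0.01986 h⁻¹
f_n = 1 − e^(−nkτ) = 1 − e^(−7 × 0.01986 × 30.0) = 1 − e^(−4.171) = 1 − 0.01544 ≈ 0.985

0.985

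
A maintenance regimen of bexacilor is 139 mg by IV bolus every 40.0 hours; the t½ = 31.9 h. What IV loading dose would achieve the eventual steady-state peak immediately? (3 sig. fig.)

239 mg

k = ln 2 / 31.9 = 0.02173 h⁻¹
Accumulation ratio R = 1 / (1 − e^(−kτ)) = 1 / (1 − e^(−0.02173×40.0)) = 1 / (1 − 0.4193) = 1.722
Loading dose = maintenance dose × R = 139 × 1.722 ≈ 239 mg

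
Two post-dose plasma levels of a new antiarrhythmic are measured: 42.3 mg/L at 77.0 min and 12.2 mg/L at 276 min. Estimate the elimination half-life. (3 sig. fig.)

k = ln(C₁/C₂) / (t₂ − t₁) = ln(42.3/12.2) / (276 − 77.0)
  = 1.243 / 199.0 = 0.006248 min⁻¹
t½ = ln 2 / k = ln 2 / 0.006248 ≈ 111 minutes

111 minutes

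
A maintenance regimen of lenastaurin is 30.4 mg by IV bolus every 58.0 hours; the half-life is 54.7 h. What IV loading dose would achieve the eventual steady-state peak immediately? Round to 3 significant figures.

58.4 mg

k = ln 2 / 54.7 = 0.01267 h⁻¹
Accumulation ratio R = 1 / (1 − e^(−kτ)) = 1 / (1 − e^(−0.01267×58.0)) = 1 / (1 − 0.4795) = 1.921
Loading dose = maintenance dose × R = 30.4 × 1.921 ≈ 58.4 mg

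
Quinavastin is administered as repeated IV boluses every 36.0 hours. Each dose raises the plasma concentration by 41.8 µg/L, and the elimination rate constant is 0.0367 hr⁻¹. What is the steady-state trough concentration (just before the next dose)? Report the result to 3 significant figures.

Fraction remaining after one interval: e^(−kτ) = e^(−0.03670 × 36.0) = 0.2668
R = 1 / (1 − 0.2668) = 1.364
Css,max = 41.8 × 1.364 = 57.01 µg/L
Css,min = Css,max × e^(−kτ) = 57.01 × 0.2668 ≈ 15.2 µg/L

15.2 µg/L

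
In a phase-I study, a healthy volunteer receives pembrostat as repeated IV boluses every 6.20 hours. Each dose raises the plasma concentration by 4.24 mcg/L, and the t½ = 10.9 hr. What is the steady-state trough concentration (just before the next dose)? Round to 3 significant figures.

k = ln 2 / 10.9 = 0.06359 hr⁻¹
Fraction remaining after one interval: e^(−kτ) = e^(−0.06359 × 6.20) = 0.6742
R = 1 / (1 − 0.6742) = 3.069
Css,max = 4.24 × 3.069 = 13.01 mcg/L
Css,min = Css,max × e^(−kτ) = 13.01 × 0.6742 ≈ 8.77 mcg/L

8.77 mcg/L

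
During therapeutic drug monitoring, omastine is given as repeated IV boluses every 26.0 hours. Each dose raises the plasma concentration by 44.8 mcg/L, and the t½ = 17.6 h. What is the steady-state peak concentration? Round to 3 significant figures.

69.9 mcg/L

k = ln 2 / 17.6 = 0.03938 h⁻¹
Fraction remaining after one interval: e^(−kτ) = e^(−0.03938 × 26.0) = 0.3592
R = 1 / (1 − 0.3592) = 1.560
Css,max = 44.8 × 1.560 ≈ 69.9 mcg/L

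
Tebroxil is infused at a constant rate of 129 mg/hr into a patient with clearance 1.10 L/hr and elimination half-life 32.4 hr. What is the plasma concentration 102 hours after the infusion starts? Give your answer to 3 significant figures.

104 mg/L

Css = rate / CL = 129 / 1.10 = 117.3 mg/L
k = ln 2 / 32.4 = 0.02139 hr⁻¹
C(t) = Css (1 − e^(−kt)) = 117.3 × (1 − e^(−2.182)) = 117.3 × 0.8872 ≈ 104 mg/L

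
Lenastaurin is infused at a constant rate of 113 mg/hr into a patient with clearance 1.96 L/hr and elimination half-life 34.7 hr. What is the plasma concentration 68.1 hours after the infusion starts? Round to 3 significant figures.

42.9 µg/mL

Css = rate / CL = 113 / 1.96 = 57.65 µg/mL
k = ln 2 / 34.7 = 0.01998 hr⁻¹
C(t) = Css (1 − e^(−kt)) = 57.65 × (1 − e^(−1.360)) = 57.65 × 0.7434 ≈ 42.9 µg/mL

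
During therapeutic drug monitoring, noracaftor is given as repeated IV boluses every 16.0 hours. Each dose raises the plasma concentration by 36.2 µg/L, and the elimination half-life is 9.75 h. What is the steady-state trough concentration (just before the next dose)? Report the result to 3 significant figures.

k = ln 2 / 9.75 = 0.07109 h⁻¹
Fraction remaining after one interval: e^(−kτ) = e^(−0.07109 × 16.0) = 0.3206
R = 1 / (1 − 0.3206) = 1.472
Css,max = 36.2 × 1.472 = 53.28 µg/L
Css,min = Css,max × e^(−kτ) = 53.28 × 0.3206 ≈ 17.1 µg/L

17.1 µg/L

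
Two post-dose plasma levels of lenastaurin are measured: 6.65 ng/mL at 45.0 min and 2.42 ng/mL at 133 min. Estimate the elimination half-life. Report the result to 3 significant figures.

k = ln(C₁/C₂) / (t₂ − t₁) = ln(6.65/2.42) / (133 − 45.0)
  = 1.011 / 88.00 = 0.01149 min⁻¹
t½ = ln 2 / k = ln 2 / 0.01149 ≈ 60.3 minutes

60.3 minutes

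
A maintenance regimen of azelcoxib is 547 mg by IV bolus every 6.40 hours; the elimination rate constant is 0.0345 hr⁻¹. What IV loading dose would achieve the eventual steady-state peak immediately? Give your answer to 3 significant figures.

Accumulation ratio R = 1 / (1 − e^(−kτ)) = 1 / (1 − e^(−0.03450×6.40)) = 1 / (1 − 0.8019) = 5.047
Loading dose = maintenance dose × R = 547 × 5.047 ≈ 2760 mg

2760 mg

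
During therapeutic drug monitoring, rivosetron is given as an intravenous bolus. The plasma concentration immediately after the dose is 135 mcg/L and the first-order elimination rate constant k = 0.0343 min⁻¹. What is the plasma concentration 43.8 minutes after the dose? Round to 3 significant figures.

C(t) = C₀ e^(−kt) = 135 × e^(−0.03430 × 43.8) = 135 × e^(−1.502) = 135 × 0.2226 ≈ 30.1 mcg/L

30.1 mcg/L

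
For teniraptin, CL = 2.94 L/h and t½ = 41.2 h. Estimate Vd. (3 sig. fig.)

k = ln 2 / t½ = ln 2 / 41.2 = 0.01682 h⁻¹
V = CL / k = 2.94 / 0.01682 ≈ 175 L

175 L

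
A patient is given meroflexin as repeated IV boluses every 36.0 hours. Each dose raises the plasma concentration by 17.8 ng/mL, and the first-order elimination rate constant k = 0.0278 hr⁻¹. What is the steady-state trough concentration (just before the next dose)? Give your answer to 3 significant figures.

10.3 ng/mL

Fraction remaining after one interval: e^(−kτ) = e^(−0.02780 × 36.0) = 0.3676
R = 1 / (1 − 0.3676) = 1.581
Css,max = 17.8 × 1.581 = 28.15 ng/mL
Css,min = Css,max × e^(−kτ) = 28.15 × 0.3676 ≈ 10.3 ng/mL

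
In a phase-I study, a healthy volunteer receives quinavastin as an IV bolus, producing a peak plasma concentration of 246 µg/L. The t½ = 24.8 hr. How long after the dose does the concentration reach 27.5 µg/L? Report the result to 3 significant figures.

k = ln 2 / 24.8 = 0.02795 hr⁻¹
C(t) = C₀ e^(−kt)  ⇒  t = ln(C₀/C) / k
t = ln(246/27.5) / 0.02795 = 2.191 / 0.02795 ≈ 78.4 hours

78.4 hours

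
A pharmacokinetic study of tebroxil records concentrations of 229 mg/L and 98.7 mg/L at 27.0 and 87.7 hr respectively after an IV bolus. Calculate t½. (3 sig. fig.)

k = ln(C₁/C₂) / (t₂ − t₁) = ln(229/98.7) / (87.7 − 27.0)
  = 0.8416 / 60.70 = 0.01387 hr⁻¹
t½ = ln 2 / k = ln 2 / 0.01387 ≈ 50.0 hours

50.0 hours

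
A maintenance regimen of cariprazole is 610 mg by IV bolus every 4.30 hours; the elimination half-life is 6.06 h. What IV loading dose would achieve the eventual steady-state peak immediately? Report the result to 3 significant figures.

1570 mg

k = ln 2 / 6.06 = 0.1144 h⁻¹
Accumulation ratio R = 1 / (1 − e^(−kτ)) = 1 / (1 − e^(−0.1144×4.30)) = 1 / (1 − 0.6115) = 2.574
Loading dose = maintenance dose × R = 610 × 2.574 ≈ 1570 mg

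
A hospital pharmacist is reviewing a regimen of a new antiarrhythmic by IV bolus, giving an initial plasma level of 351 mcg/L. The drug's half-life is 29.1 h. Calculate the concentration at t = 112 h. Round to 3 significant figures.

k = ln 2 / 29.1 = 0.02382 h⁻¹
112 h is 3.849 half-lives, so C = 351 × (1/2)^3.849 = 351 × 0.06941 ≈ 24.4 mcg/L

24.4 mcg/L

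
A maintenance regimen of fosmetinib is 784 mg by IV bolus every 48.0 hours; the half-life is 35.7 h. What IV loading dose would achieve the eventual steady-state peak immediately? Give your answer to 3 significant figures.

k = ln 2 / 35.7 = 0.01942 h⁻¹
Accumulation ratio R = 1 / (1 − e^(−kτ)) = 1 / (1 − e^(−0.01942×48.0)) = 1 / (1 − 0.3938) = 1.650
Loading dose = maintenance dose × R = 784 × 1.650 ≈ 1290 mg

1290 mg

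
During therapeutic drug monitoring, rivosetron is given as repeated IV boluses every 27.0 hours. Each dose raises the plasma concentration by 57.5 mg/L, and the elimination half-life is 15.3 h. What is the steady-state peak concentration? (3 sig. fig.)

81.5 mg/L

k = ln 2 / 15.3 = 0.04530 h⁻¹
Fraction remaining after one interval: e^(−kτ) = e^(−0.04530 × 27.0) = 0.2943
R = 1 / (1 − 0.2943) = 1.417
Css,max = 57.5 × 1.417 ≈ 81.5 mg/L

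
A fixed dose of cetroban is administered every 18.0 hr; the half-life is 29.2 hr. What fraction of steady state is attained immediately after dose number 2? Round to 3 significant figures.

k = ln 2 / 29.2 = 0.02374 hr⁻¹
f_n = 1 − e^(−nkτ) = 1 − e^(−2 × 0.02374 × 18.0) = 1 − e^(−0.8546) = 1 − 0.4255 ≈ 0.575

0.575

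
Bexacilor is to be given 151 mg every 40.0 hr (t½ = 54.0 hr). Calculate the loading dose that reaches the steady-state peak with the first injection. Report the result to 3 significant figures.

376 mg

k = ln 2 / 54.0 = 0.01284 hr⁻¹
Accumulation ratio R = 1 / (1 − e^(−kτ)) = 1 / (1 − e^(−0.01284×40.0)) = 1 / (1 − 0.5984) = 2.490
Loading dose = maintenance dose × R = 151 × 2.490 ≈ 376 mg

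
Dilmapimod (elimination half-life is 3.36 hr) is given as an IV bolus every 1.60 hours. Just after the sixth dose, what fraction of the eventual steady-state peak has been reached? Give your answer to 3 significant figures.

0.862

k = ln 2 / 3.36 = 0.2063 hr⁻¹
f_n = 1 − e^(−nkτ) = 1 − e^(−6 × 0.2063 × 1.60) = 1 − e^(−1.980) = 1 − 0.1380 ≈ 0.862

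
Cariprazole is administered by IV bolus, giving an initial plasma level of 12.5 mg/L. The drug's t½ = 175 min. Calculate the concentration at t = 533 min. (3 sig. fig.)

1.51 mg/L

k = ln 2 / 175 = 0.003961 min⁻¹
C(t) = C₀ e^(−kt) = 12.5 × e^(−0.003961 × 533) = 12.5 × e^(−2.111) = 12.5 × 0.1211 ≈ 1.51 mg/L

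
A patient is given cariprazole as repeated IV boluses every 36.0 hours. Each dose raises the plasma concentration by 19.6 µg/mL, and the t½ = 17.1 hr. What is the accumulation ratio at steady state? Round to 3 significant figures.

1.30

k = ln 2 / 17.1 = 0.04053 hr⁻¹
Fraction remaining after one interval: e^(−kτ) = e^(−0.04053 × 36.0) = 0.2324
R = 1 / (1 − 0.2324) = 1 / 0.7676 ≈ 1.30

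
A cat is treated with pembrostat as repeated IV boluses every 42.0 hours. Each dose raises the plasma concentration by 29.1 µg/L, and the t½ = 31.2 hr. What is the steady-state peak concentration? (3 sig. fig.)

k = ln 2 / 31.2 = 0.02222 hr⁻¹
Fraction remaining after one interval: e^(−kτ) = e^(−0.02222 × 42.0) = 0.3933
R = 1 / (1 − 0.3933) = 1.648
Css,max = 29.1 × 1.648 ≈ 48.0 µg/L

48.0 µg/L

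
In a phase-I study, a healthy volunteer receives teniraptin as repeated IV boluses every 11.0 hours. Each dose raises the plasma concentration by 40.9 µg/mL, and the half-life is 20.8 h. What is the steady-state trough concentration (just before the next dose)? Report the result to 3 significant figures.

92.4 µg/mL

k = ln 2 / 20.8 = 0.03332 h⁻¹
Fraction remaining after one interval: e^(−kτ) = e^(−0.03332 × 11.0) = 0.6931
R = 1 / (1 − 0.6931) = 3.258
Css,max = 40.9 × 3.258 = 133.3 µg/mL
Css,min = Css,max × e^(−kτ) = 133.3 × 0.6931 ≈ 92.4 µg/mL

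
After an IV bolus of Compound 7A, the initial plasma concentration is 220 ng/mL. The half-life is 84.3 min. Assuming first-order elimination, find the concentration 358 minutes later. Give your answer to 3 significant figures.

k = ln 2 / 84.3 = 0.008222 min⁻¹
C(t) = C₀ e^(−kt) = 220 × e^(−0.008222 × 358) = 220 × e^(−2.944) = 220 × 0.05267 ≈ 11.6 ng/mL

11.6 ng/mL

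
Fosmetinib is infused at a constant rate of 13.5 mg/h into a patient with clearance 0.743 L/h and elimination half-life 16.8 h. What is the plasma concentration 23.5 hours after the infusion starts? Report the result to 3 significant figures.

11.3 µg/mL

Css = rate / CL = 13.5 / 0.743 = 18.17 µg/mL
k = ln 2 / 16.8 = 0.04126 h⁻¹
C(t) = Css (1 − e^(−kt)) = 18.17 × (1 − e^(−0.9696)) = 18.17 × 0.6208 ≈ 11.3 µg/mL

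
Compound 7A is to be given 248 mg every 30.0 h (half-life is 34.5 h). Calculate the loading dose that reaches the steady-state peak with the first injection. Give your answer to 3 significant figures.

548 mg

k = ln 2 / 34.5 = 0.02009 h⁻¹
Accumulation ratio R = 1 / (1 − e^(−kτ)) = 1 / (1 − e^(−0.02009×30.0)) = 1 / (1 − 0.5473) = 2.209
Loading dose = maintenance dose × R = 248 × 2.209 ≈ 548 mg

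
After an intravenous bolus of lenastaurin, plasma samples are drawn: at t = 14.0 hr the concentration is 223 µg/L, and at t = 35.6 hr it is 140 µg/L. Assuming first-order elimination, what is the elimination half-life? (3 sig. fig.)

k = ln(C₁/C₂) / (t₂ − t₁) = ln(223/140) / (35.6 − 14.0)
  = 0.4655 / 21.60 = 0.02155 hr⁻¹
t½ = ln 2 / k = ln 2 / 0.02155 ≈ 32.2 hours

32.2 hours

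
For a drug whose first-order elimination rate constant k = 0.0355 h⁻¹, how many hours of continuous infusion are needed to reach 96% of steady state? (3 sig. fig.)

f = 1 − e^(−kt)  ⇒  t = −ln(1 − f) / k
t = −ln(1 − 0.96) / 0.03550 = 3.219 / 0.03550 ≈ 90.7 hours

90.7 hours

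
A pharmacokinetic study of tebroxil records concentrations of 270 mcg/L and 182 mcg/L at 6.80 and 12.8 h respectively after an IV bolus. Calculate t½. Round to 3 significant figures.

k = ln(C₁/C₂) / (t₂ − t₁) = ln(270/182) / (12.8 − 6.80)
  = 0.3944 / 6.000 = 0.06574 h⁻¹
t½ = ln 2 / k = ln 2 / 0.06574 ≈ 10.5 hours

10.5 hours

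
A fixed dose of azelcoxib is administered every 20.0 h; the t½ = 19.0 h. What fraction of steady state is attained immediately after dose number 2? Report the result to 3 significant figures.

k = ln 2 / 19.0 = 0.03648 h⁻¹
f_n = 1 − e^(−nkτ) = 1 − e^(−2 × 0.03648 × 20.0) = 1 − e^(−1.459) = 1 − 0.2324 ≈ 0.768

0.768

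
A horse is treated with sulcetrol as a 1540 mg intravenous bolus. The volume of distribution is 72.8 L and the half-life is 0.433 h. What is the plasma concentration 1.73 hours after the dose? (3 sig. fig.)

C₀ = dose / V = 1540 / 72.8 = 21.15 µg/mL
k = ln 2 / 0.433 = 1.601 h⁻¹
C(t) = C₀ e^(−kt) = 21.15 × e^(−1.601 × 1.73) = 21.15 × e^(−2.769) = 21.15 × 0.06270 ≈ 1.33 µg/mL

1.33 µg/mL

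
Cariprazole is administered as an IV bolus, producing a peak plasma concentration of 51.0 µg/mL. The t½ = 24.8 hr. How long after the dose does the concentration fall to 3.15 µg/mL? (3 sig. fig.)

99.6 hours

k = ln 2 / 24.8 = 0.02795 hr⁻¹
C(t) = C₀ e^(−kt)  ⇒  t = ln(C₀/C) / k
t = ln(51.0/3.15) / 0.02795 = 2.784 / 0.02795 ≈ 99.6 hours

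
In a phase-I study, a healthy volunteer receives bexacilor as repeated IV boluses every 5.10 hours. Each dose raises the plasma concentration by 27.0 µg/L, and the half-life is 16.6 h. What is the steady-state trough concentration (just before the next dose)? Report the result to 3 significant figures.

114 µg/L

k = ln 2 / 16.6 = 0.04176 h⁻¹
Fraction remaining after one interval: e^(−kτ) = e^(−0.04176 × 5.10) = 0.8082
R = 1 / (1 − 0.8082) = 5.214
Css,max = 27.0 × 5.214 = 140.8 µg/L
Css,min = Css,max × e^(−kτ) = 140.8 × 0.8082 ≈ 114 µg/L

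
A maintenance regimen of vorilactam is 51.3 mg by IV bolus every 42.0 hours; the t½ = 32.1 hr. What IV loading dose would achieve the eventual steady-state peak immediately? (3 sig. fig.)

86.0 mg

k = ln 2 / 32.1 = 0.02159 hr⁻¹
Accumulation ratio R = 1 / (1 − e^(−kτ)) = 1 / (1 − e^(−0.02159×42.0)) = 1 / (1 − 0.4038) = 1.677
Loading dose = maintenance dose × R = 51.3 × 1.677 ≈ 86.0 mg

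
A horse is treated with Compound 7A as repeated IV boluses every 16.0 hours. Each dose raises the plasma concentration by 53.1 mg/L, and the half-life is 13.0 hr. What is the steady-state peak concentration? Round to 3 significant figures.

92.5 mg/L

k = ln 2 / 13.0 = 0.05332 hr⁻¹
Fraction remaining after one interval: e^(−kτ) = e^(−0.05332 × 16.0) = 0.4261
R = 1 / (1 − 0.4261) = 1.742
Css,max = 53.1 × 1.742 ≈ 92.5 mg/L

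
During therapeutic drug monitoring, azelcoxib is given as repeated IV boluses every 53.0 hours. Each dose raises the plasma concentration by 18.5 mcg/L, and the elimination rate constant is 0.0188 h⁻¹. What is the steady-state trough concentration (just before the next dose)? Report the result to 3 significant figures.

10.8 mcg/L

Fraction remaining after one interval: e^(−kτ) = e^(−0.01880 × 53.0) = 0.3692
R = 1 / (1 − 0.3692) = 1.585
Css,max = 18.5 × 1.585 = 29.33 mcg/L
Css,min = Css,max × e^(−kτ) = 29.33 × 0.3692 ≈ 10.8 mcg/L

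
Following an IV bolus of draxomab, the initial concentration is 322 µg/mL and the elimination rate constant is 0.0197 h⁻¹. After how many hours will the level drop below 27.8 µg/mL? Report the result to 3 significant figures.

124 hours

C(t) = C₀ e^(−kt)  ⇒  t = ln(C₀/C) / k
t = ln(322/27.8) / 0.01970 = 2.450 / 0.01970 ≈ 124 hours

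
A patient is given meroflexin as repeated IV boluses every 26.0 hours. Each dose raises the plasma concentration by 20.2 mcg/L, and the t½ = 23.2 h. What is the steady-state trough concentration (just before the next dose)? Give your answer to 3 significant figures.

k = ln 2 / 23.2 = 0.02988 h⁻¹
Fraction remaining after one interval: e^(−kτ) = e^(−0.02988 × 26.0) = 0.4599
R = 1 / (1 − 0.4599) = 1.851
Css,max = 20.2 × 1.851 = 37.40 mcg/L
Css,min = Css,max × e^(−kτ) = 37.40 × 0.4599 ≈ 17.2 mcg/L

17.2 mcg/L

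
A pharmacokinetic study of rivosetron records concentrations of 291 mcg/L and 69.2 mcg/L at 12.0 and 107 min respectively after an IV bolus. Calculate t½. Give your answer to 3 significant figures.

k = ln(C₁/C₂) / (t₂ − t₁) = ln(291/69.2) / (107 − 12.0)
  = 1.436 / 95.00 = 0.01512 min⁻¹
t½ = ln 2 / k = ln 2 / 0.01512 ≈ 45.8 minutes

45.8 minutes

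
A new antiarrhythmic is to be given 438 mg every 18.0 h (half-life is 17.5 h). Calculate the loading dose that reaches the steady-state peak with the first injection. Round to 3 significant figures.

k = ln 2 / 17.5 = 0.03961 h⁻¹
Accumulation ratio R = 1 / (1 − e^(−kτ)) = 1 / (1 − e^(−0.03961×18.0)) = 1 / (1 − 0.4902) = 1.962
Loading dose = maintenance dose × R = 438 × 1.962 ≈ 859 mg

859 mg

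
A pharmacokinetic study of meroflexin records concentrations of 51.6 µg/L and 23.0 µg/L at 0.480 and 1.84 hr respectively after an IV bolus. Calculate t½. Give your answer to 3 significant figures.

k = ln(C₁/C₂) / (t₂ − t₁) = ln(51.6/23.0) / (1.84 − 0.480)
  = 0.8080 / 1.360 = 0.5941 hr⁻¹
t½ = ln 2 / k = ln 2 / 0.5941 ≈ 1.17 hours

1.17 hours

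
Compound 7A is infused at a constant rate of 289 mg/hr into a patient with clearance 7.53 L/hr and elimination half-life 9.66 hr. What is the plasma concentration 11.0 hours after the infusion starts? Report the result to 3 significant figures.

20.9 mg/L

Css = rate / CL = 289 / 7.53 = 38.38 mg/L
k = ln 2 / 9.66 = 0.07175 hr⁻¹
C(t) = Css (1 − e^(−kt)) = 38.38 × (1 − e^(−0.7893)) = 38.38 × 0.5458 ≈ 20.9 mg/L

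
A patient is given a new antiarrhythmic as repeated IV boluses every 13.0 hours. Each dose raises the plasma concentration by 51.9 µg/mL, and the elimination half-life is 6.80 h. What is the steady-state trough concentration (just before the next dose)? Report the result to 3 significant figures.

18.8 µg/mL

k = ln 2 / 6.80 = 0.1019 h⁻¹
Fraction remaining after one interval: e^(−kτ) = e^(−0.1019 × 13.0) = 0.2658
R = 1 / (1 − 0.2658) = 1.362
Css,max = 51.9 × 1.362 = 70.69 µg/mL
Css,min = Css,max × e^(−kτ) = 70.69 × 0.2658 ≈ 18.8 µg/mL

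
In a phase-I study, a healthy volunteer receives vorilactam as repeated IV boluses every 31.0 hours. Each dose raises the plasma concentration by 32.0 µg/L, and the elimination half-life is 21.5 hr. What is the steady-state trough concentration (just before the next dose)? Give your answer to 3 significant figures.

18.6 µg/L

k = ln 2 / 21.5 = 0.03224 hr⁻¹
Fraction remaining after one interval: e^(−kτ) = e^(−0.03224 × 31.0) = 0.3681
R = 1 / (1 − 0.3681) = 1.583
Css,max = 32.0 × 1.583 = 50.64 µg/L
Css,min = Css,max × e^(−kτ) = 50.64 × 0.3681 ≈ 18.6 µg/L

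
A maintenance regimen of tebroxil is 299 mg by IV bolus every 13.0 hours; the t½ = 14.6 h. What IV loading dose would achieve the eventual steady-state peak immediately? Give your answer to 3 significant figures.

649 mg

k = ln 2 / 14.6 = 0.04748 h⁻¹
Accumulation ratio R = 1 / (1 − e^(−kτ)) = 1 / (1 − e^(−0.04748×13.0)) = 1 / (1 − 0.5395) = 2.171
Loading dose = maintenance dose × R = 299 × 2.171 ≈ 649 mg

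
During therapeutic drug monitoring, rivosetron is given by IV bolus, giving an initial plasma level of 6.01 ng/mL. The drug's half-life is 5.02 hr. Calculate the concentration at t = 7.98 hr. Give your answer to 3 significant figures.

k = ln 2 / 5.02 = 0.1381 hr⁻¹
C(t) = C₀ e^(−kt) = 6.01 × e^(−0.1381 × 7.98) = 6.01 × e^(−1.102) = 6.01 × 0.3323 ≈ 2.00 ng/mL

2.00 ng/mL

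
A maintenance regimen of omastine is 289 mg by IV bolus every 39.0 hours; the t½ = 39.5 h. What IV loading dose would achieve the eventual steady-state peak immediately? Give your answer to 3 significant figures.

k = ln 2 / 39.5 = 0.01755 h⁻¹
Accumulation ratio R = 1 / (1 − e^(−kτ)) = 1 / (1 − e^(−0.01755×39.0)) = 1 / (1 − 0.5044) = 2.018
Loading dose = maintenance dose × R = 289 × 2.018 ≈ 583 mg

583 mg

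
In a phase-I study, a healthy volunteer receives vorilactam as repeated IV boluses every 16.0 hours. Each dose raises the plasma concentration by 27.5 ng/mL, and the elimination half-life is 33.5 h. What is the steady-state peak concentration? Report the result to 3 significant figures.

k = ln 2 / 33.5 = 0.02069 h⁻¹
Fraction remaining after one interval: e^(−kτ) = e^(−0.02069 × 16.0) = 0.7182
R = 1 / (1 − 0.7182) = 3.548
Css,max = 27.5 × 3.548 ≈ 97.6 ng/mL

97.6 ng/mL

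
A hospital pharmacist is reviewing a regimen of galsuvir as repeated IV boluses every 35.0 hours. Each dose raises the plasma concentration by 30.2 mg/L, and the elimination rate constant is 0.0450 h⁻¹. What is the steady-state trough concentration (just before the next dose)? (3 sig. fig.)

7.88 mg/L

Fraction remaining after one interval: e^(−kτ) = e^(−0.04500 × 35.0) = 0.2070
R = 1 / (1 − 0.2070) = 1.261
Css,max = 30.2 × 1.261 = 38.08 mg/L
Css,min = Css,max × e^(−kτ) = 38.08 × 0.2070 ≈ 7.88 mg/L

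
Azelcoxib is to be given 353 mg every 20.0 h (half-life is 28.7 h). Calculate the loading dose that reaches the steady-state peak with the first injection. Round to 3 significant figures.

921 mg

k = ln 2 / 28.7 = 0.02415 h⁻¹
Accumulation ratio R = 1 / (1 − e^(−kτ)) = 1 / (1 − e^(−0.02415×20.0)) = 1 / (1 − 0.6169) = 2.610
Loading dose = maintenance dose × R = 353 × 2.610 ≈ 921 mg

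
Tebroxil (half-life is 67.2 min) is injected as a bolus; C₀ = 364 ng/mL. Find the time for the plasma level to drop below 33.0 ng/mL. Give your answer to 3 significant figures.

233 minutes

k = ln 2 / 67.2 = 0.01031 min⁻¹
C(t) = C₀ e^(−kt)  ⇒  t = ln(C₀/C) / k
t = ln(364/33.0) / 0.01031 = 2.401 / 0.01031 ≈ 233 minutes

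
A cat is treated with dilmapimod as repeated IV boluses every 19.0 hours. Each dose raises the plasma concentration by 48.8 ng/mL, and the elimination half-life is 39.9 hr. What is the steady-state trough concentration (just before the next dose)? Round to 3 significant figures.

k = ln 2 / 39.9 = 0.01737 hr⁻¹
Fraction remaining after one interval: e^(−kτ) = e^(−0.01737 × 19.0) = 0.7189
R = 1 / (1 − 0.7189) = 3.557
Css,max = 48.8 × 3.557 = 173.6 ng/mL
Css,min = Css,max × e^(−kτ) = 173.6 × 0.7189 ≈ 125 ng/mL

125 ng/mL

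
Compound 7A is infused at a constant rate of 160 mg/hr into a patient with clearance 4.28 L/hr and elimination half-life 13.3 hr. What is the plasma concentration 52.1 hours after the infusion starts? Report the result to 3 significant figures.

Css = rate / CL = 160 / 4.28 = 37.38 mg/L
k = ln 2 / 13.3 = 0.05212 hr⁻¹
C(t) = Css (1 − e^(−kt)) = 37.38 × (1 − e^(−2.715)) = 37.38 × 0.9338 ≈ 34.9 mg/L

34.9 mg/L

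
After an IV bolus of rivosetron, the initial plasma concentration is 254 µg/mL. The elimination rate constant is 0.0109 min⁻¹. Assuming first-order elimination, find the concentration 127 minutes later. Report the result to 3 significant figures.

C(t) = C₀ e^(−kt) = 254 × e^(−0.01090 × 127) = 254 × e^(−1.384) = 254 × 0.2505 ≈ 63.6 µg/mL

63.6 µg/mL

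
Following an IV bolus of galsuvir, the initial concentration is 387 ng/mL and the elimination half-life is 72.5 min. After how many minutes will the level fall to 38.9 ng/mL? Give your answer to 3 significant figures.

k = ln 2 / 72.5 = 0.009561 min⁻¹
C(t) = C₀ e^(−kt)  ⇒  t = ln(C₀/C) / k
t = ln(387/38.9) / 0.009561 = 2.297 / 0.009561 ≈ 240 minutes

240 minutes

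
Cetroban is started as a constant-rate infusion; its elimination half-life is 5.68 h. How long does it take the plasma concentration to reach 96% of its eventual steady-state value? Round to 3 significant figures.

26.4 hours

k = ln 2 / 5.68 = 0.1220 h⁻¹
f = 1 − e^(−kt)  ⇒  t = −ln(1 − f) / k
t = −ln(1 − 0.96) / 0.1220 = 3.219 / 0.1220 ≈ 26.4 hours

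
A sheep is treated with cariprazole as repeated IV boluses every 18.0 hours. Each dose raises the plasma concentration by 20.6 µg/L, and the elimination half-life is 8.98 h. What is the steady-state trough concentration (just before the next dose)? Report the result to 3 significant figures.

6.84 µg/L

k = ln 2 / 8.98 = 0.07719 h⁻¹
Fraction remaining after one interval: e^(−kτ) = e^(−0.07719 × 18.0) = 0.2492
R = 1 / (1 − 0.2492) = 1.332
Css,max = 20.6 × 1.332 = 27.44 µg/L
Css,min = Css,max × e^(−kτ) = 27.44 × 0.2492 ≈ 6.84 µg/L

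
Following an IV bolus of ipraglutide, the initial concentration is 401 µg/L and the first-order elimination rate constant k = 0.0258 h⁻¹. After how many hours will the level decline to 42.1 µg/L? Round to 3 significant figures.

C(t) = C₀ e^(−kt)  ⇒  t = ln(C₀/C) / k
t = ln(401/42.1) / 0.02580 = 2.254 / 0.02580 ≈ 87.4 hours

87.4 hours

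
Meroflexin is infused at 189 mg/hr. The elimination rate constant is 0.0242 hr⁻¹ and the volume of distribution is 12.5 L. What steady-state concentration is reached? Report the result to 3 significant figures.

625 mg/L

CL = k · V = 0.0242 × 12.5 = 0.3025 L/hr
Css = rate / CL = 189 / 0.3025 ≈ 625 mg/L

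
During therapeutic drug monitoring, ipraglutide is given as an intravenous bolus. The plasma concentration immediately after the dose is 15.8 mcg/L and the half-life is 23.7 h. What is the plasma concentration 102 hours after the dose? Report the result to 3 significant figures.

k = ln 2 / 23.7 = 0.02925 h⁻¹
C(t) = C₀ e^(−kt) = 15.8 × e^(−0.02925 × 102) = 15.8 × e^(−2.983) = 15.8 × 0.05063 ≈ 0.800 mcg/L

0.800 mcg/L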